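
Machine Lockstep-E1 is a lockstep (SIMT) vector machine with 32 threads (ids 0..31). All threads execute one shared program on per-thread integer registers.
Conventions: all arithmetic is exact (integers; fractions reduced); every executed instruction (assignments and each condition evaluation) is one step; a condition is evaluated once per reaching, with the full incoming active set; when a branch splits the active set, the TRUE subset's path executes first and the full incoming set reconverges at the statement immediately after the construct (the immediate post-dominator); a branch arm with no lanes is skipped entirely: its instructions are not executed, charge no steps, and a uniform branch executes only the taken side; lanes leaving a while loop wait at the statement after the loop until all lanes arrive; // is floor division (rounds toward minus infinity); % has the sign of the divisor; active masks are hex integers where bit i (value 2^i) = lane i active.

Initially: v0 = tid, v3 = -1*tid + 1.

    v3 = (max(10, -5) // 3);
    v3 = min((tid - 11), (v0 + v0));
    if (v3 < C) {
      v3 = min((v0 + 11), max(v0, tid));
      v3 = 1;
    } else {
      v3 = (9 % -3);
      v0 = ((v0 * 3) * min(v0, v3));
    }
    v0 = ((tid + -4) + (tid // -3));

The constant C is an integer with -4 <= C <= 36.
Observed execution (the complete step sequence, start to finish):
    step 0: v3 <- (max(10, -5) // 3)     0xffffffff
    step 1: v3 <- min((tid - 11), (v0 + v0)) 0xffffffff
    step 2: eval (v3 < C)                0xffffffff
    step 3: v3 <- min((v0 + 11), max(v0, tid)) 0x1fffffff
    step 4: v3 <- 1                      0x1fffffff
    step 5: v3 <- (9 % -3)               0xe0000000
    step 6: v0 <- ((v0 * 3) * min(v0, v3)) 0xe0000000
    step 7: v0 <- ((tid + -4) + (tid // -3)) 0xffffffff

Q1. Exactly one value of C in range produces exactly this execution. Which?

Answer: C = 18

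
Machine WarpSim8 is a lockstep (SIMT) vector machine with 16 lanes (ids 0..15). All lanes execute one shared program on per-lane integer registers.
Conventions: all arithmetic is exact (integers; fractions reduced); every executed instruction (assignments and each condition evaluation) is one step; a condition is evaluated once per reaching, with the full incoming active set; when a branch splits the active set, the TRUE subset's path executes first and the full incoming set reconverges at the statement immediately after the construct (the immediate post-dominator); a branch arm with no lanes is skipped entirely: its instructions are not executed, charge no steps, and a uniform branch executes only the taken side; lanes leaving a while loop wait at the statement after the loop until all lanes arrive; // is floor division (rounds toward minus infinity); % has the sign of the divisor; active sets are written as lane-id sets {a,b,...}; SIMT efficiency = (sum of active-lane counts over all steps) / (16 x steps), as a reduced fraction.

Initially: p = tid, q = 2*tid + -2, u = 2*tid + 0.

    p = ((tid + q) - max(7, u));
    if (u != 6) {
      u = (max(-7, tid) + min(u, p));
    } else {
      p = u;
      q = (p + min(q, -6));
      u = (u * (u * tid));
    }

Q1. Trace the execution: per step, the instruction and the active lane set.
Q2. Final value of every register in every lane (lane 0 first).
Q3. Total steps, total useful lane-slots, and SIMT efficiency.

step 0: p <- ((tid + q) - max(7, u)) {0,1,2,3,4,5,6,7,8,9,10,11,12,13,14,15}
step 1: eval (u != 6)                {0,1,2,3,4,5,6,7,8,9,10,11,12,13,14,15}
step 2: u <- (max(-7, tid) + min(u, p)) {0,1,2,4,5,6,7,8,9,10,11,12,13,14,15}
step 3: p <- u                       {3}
step 4: q <- (p + min(q, -6))        {3}
step 5: u <- (u * (u * tid))         {3}

Answer: 6 steps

p: -9,-6,-3,6,2,3,4,5,6,7,8,9,10,11,12,13
q: -2,0,2,0,6,8,10,12,14,16,18,20,22,24,26,28
u: -9,-5,-1,108,6,8,10,12,14,16,18,20,22,24,26,28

steps = 6; useful = 50; efficiency = 50/96 = 25/48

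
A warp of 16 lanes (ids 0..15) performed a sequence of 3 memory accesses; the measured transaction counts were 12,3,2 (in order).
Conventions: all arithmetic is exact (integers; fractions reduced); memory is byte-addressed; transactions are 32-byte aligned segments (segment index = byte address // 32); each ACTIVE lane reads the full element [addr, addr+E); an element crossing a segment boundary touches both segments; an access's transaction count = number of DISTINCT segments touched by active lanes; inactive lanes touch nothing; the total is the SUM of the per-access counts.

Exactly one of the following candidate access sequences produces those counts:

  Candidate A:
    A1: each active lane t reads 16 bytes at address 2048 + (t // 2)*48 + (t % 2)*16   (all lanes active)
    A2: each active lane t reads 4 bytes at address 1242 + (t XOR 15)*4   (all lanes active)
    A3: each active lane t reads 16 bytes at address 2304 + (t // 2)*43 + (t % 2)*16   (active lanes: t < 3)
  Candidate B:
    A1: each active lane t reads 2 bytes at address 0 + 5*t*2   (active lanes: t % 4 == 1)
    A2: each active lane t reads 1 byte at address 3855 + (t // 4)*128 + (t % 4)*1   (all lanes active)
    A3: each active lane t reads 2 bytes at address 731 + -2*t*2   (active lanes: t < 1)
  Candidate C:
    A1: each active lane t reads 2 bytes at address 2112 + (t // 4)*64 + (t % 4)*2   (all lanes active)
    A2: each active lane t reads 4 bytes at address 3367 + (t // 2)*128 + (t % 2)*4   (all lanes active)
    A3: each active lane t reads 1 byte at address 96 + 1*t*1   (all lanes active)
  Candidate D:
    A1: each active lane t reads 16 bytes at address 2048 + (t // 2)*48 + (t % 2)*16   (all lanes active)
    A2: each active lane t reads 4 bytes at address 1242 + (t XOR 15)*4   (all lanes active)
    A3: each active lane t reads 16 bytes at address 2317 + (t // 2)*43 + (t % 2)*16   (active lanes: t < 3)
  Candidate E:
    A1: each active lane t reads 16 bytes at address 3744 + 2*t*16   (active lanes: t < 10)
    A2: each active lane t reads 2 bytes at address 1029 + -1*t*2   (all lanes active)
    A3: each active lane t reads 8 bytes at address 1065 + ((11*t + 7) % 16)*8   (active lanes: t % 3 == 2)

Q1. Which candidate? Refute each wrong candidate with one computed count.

B: A1 gives 4 transactions, not 12
C: A1 gives 4 transactions, not 12
D: A3 gives 3 transactions, not 2
E: A1 gives 10 transactions, not 12
A: all counts match (12,3,2)

Answer: A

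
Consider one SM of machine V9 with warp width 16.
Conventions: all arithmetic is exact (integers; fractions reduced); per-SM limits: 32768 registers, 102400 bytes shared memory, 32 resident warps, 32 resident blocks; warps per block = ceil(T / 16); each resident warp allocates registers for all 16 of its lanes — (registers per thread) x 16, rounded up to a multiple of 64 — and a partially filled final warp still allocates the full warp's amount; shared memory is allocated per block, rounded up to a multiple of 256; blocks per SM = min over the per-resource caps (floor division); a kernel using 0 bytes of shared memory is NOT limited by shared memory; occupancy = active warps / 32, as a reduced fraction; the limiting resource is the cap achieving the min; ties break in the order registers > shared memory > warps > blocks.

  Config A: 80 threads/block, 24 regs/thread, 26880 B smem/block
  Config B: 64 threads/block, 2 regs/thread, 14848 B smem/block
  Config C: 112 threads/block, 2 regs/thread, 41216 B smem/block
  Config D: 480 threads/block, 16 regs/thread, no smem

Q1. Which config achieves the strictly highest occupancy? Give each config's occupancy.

occupancies: A 15/32, B 3/4, C 7/16, D 15/16

Answer: D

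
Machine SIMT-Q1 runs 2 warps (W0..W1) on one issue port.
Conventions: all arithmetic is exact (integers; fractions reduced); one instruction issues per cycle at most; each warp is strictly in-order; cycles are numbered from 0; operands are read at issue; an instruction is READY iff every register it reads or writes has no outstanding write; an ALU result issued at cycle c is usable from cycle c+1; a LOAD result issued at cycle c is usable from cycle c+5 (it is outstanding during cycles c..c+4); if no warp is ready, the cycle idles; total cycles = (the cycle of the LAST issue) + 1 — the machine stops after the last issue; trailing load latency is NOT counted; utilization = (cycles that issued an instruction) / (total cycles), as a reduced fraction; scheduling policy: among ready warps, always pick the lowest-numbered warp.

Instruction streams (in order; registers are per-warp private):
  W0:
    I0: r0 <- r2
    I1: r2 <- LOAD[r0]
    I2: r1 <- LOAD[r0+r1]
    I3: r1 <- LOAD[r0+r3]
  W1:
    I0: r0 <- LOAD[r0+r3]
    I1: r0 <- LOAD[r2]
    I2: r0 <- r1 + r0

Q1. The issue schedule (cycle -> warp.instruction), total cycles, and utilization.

cycle 0: W0.I0
cycle 1: W0.I1
cycle 2: W0.I2
cycle 3: W1.I0
cycle 4: idle
cycle 5: idle
cycle 6: idle
cycle 7: W0.I3
cycle 8: W1.I1
cycle 9: idle
cycle 10: idle
cycle 11: idle
cycle 12: idle
cycle 13: W1.I2

Answer: 14 cycles, utilization 1/2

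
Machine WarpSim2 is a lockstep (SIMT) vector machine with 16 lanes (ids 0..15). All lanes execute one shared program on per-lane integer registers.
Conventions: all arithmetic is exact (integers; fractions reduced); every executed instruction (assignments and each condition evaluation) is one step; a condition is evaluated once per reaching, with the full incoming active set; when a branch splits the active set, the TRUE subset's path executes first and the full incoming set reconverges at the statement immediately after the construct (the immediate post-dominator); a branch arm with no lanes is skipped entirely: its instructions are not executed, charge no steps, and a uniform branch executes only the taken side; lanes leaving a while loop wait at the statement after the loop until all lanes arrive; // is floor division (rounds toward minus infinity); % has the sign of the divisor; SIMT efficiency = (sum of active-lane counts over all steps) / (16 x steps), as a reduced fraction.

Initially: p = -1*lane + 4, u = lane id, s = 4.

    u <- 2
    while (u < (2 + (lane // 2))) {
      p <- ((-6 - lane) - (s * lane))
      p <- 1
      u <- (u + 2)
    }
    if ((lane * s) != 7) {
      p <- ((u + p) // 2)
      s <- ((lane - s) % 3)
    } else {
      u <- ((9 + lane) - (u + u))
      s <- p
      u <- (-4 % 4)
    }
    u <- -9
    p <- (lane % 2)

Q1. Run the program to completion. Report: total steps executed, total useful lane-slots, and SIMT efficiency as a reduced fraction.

Answer: 23 steps, 240 useful, 15/23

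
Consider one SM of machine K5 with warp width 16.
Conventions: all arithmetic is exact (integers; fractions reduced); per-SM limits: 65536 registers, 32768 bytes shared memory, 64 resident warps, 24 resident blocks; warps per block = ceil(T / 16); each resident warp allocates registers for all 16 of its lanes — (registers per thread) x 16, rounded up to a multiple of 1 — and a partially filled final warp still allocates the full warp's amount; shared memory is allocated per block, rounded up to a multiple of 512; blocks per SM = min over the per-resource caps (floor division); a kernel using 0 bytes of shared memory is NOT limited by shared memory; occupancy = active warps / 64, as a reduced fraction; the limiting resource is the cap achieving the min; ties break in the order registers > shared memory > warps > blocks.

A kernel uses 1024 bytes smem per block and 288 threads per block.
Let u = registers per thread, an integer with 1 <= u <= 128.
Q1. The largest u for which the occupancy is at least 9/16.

Answer: u = 113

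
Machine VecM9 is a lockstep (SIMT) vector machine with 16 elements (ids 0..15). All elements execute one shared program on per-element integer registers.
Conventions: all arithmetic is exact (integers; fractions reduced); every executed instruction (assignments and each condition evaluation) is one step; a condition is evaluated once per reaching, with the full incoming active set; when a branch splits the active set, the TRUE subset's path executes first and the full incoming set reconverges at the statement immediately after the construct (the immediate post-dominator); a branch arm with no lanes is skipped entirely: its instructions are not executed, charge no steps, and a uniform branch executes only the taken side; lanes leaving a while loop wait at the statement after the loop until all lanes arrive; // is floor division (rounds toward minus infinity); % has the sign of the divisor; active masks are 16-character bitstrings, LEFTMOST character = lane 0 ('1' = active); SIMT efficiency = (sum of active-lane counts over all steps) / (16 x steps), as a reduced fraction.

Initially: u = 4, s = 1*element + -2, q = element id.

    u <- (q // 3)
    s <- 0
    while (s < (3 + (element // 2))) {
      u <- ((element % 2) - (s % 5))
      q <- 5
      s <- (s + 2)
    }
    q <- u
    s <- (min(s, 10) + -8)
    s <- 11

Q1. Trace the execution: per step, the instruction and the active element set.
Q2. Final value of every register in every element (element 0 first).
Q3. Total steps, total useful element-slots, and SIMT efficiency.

step 0: u <- (q // 3)                1111111111111111
step 1: s <- 0                       1111111111111111
step 2: eval (s < (3 + (element // 2))) 1111111111111111
step 3: u <- ((element % 2) - (s % 5)) 1111111111111111
step 4: q <- 5                       1111111111111111
step 5: s <- (s + 2)                 1111111111111111
step 6: eval (s < (3 + (element // 2))) 1111111111111111
step 7: u <- ((element % 2) - (s % 5)) 1111111111111111
step 8: q <- 5                       1111111111111111
step 9: s <- (s + 2)                 1111111111111111
step 10: eval (s < (3 + (element // 2))) 1111111111111111
step 11: u <- ((element % 2) - (s % 5)) 0000111111111111
step 12: q <- 5                       0000111111111111
step 13: s <- (s + 2)                 0000111111111111
step 14: eval (s < (3 + (element // 2))) 0000111111111111
step 15: u <- ((element % 2) - (s % 5)) 0000000011111111
step 16: q <- 5                       0000000011111111
step 17: s <- (s + 2)                 0000000011111111
step 18: eval (s < (3 + (element // 2))) 0000000011111111
step 19: u <- ((element % 2) - (s % 5)) 0000000000001111
step 20: q <- 5                       0000000000001111
step 21: s <- (s + 2)                 0000000000001111
step 22: eval (s < (3 + (element // 2))) 0000000000001111
step 23: q <- u                       1111111111111111
step 24: s <- (min(s, 10) + -8)       1111111111111111
step 25: s <- 11                      1111111111111111

Answer: 26 steps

u: -2,-1,-2,-1,-4,-3,-4,-3,-1,0,-1,0,-3,-2,-3,-2
s: 11,11,11,11,11,11,11,11,11,11,11,11,11,11,11,11
q: -2,-1,-2,-1,-4,-3,-4,-3,-1,0,-1,0,-3,-2,-3,-2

steps = 26; useful = 320; efficiency = 320/416 = 10/13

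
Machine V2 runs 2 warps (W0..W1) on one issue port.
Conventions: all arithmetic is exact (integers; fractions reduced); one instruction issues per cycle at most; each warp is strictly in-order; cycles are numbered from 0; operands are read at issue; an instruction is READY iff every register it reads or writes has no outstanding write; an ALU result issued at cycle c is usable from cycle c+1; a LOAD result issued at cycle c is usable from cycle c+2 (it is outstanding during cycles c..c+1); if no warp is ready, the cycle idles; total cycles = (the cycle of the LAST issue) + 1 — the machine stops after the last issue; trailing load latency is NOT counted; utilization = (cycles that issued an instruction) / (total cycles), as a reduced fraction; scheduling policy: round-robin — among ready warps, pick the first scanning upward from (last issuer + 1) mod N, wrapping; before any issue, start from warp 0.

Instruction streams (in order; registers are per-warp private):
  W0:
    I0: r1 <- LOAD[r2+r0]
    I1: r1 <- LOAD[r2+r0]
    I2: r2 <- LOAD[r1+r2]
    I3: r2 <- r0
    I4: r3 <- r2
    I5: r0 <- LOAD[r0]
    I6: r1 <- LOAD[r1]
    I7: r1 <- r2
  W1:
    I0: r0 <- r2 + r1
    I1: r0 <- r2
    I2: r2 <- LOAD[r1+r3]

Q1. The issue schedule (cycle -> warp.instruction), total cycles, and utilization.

cycle 0: W0.I0
cycle 1: W1.I0
cycle 2: W0.I1
cycle 3: W1.I1
cycle 4: W0.I2
cycle 5: W1.I2
cycle 6: W0.I3
cycle 7: W0.I4
cycle 8: W0.I5
cycle 9: W0.I6
cycle 10: idle
cycle 11: W0.I7

Answer: 12 cycles, utilization 11/12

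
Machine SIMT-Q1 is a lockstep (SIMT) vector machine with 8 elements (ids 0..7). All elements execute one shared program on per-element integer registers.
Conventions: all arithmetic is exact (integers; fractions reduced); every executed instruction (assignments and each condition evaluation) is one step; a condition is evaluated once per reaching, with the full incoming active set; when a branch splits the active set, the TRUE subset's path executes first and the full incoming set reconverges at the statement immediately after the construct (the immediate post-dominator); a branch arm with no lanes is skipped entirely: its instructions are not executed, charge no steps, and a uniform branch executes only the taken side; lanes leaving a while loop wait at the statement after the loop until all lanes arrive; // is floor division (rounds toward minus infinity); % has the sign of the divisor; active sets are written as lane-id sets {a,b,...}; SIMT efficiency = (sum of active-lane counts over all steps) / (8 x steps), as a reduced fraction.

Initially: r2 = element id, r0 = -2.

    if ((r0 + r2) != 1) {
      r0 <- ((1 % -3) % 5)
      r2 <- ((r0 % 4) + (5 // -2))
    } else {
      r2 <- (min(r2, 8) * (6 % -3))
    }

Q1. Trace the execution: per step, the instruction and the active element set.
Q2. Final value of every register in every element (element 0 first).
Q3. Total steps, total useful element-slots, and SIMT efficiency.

step 0: eval ((r0 + r2) != 1)        {0,1,2,3,4,5,6,7}
step 1: r0 <- ((1 % -3) % 5)         {0,1,2,4,5,6,7}
step 2: r2 <- ((r0 % 4) + (5 // -2)) {0,1,2,4,5,6,7}
step 3: r2 <- (min(r2, 8) * (6 % -3)) {3}

Answer: 4 steps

r2: 0,0,0,0,0,0,0,0
r0: 3,3,3,-2,3,3,3,3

steps = 4; useful = 23; efficiency = 23/32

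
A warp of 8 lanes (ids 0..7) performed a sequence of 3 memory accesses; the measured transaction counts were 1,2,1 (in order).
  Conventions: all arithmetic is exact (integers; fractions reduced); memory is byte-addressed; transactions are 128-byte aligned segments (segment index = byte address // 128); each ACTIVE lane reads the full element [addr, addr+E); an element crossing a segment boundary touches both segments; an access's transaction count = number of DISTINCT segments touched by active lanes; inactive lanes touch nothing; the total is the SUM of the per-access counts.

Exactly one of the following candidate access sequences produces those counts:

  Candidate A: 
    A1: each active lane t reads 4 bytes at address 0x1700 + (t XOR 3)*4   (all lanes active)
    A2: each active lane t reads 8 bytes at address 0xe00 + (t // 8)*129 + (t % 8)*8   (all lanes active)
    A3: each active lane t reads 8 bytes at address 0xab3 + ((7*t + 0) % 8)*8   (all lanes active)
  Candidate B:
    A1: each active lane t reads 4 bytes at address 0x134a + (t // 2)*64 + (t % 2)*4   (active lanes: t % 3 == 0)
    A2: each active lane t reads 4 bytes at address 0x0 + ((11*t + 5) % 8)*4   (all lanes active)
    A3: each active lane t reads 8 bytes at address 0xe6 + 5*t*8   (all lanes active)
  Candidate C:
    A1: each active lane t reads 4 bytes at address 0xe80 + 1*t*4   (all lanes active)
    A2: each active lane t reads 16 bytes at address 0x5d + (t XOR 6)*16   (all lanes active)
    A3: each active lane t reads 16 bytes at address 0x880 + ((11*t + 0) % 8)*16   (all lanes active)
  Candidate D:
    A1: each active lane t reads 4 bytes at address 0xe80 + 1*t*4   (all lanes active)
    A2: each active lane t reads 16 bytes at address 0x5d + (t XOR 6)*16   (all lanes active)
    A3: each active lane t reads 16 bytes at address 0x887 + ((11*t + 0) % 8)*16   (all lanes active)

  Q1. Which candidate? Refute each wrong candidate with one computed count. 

A: A2 gives 1 transaction, not 2
B: A1 gives 3 transactions, not 1
D: A3 gives 2 transactions, not 1
C: all counts match (1,2,1)

Answer: C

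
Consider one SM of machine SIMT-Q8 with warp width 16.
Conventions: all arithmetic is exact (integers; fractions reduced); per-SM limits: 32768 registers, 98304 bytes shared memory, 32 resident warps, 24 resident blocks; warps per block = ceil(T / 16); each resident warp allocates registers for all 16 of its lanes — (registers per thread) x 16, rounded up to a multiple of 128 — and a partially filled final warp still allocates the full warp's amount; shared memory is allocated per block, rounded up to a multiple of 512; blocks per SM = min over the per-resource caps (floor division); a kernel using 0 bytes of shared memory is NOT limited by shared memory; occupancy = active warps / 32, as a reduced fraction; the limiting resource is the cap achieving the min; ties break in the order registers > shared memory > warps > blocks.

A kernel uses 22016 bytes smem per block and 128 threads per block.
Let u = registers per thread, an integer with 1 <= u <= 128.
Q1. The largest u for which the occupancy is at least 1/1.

Answer: u = 64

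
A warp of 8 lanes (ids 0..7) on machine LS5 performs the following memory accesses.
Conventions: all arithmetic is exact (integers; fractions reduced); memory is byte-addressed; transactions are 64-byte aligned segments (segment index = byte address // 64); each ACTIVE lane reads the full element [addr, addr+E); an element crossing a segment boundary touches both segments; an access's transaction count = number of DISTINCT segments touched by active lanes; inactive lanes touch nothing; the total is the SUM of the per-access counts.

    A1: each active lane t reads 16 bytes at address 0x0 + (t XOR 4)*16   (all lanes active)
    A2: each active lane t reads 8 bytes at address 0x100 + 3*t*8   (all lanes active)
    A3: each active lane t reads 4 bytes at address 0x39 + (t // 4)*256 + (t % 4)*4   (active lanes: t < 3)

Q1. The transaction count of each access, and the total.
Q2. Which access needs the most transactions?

A1: 2 transactions
A2: 3 transactions
A3: 2 transactions

Answer: 2,3,2; total 7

Answer: A2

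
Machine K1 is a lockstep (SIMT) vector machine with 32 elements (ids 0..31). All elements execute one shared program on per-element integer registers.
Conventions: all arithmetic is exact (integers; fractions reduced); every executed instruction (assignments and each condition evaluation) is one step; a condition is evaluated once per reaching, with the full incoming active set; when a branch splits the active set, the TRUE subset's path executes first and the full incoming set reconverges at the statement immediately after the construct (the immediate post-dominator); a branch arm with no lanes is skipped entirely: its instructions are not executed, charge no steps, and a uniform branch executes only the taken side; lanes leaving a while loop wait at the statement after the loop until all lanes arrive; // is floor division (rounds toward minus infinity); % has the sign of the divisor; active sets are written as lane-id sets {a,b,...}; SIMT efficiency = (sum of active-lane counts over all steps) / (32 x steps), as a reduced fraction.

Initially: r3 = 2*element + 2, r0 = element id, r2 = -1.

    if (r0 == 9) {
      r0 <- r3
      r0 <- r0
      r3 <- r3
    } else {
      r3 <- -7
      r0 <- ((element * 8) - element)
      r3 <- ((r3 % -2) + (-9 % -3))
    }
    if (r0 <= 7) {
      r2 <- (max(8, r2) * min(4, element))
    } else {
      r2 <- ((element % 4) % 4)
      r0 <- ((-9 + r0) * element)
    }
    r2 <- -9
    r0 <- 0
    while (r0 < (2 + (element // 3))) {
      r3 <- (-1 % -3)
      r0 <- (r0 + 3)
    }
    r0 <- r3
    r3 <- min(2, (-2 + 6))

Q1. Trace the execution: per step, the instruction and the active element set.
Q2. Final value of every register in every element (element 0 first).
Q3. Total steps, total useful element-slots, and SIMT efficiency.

step 0: eval (r0 == 9)               {0,1,2,3,4,5,6,7,8,9,10,11,12,13,14,15,16,17,18,19,20,21,22,23,24,25,26,27,28,29,30,31}
step 1: r0 <- r3                     {9}
step 2: r0 <- r0                     {9}
step 3: r3 <- r3                     {9}
step 4: r3 <- -7                     {0,1,2,3,4,5,6,7,8,10,11,12,13,14,15,16,17,18,19,20,21,22,23,24,25,26,27,28,29,30,31}
step 5: r0 <- ((element * 8) - element) {0,1,2,3,4,5,6,7,8,10,11,12,13,14,15,16,17,18,19,20,21,22,23,24,25,26,27,28,29,30,31}
step 6: r3 <- ((r3 % -2) + (-9 % -3)) {0,1,2,3,4,5,6,7,8,10,11,12,13,14,15,16,17,18,19,20,21,22,23,24,25,26,27,28,29,30,31}
step 7: eval (r0 <= 7)               {0,1,2,3,4,5,6,7,8,9,10,11,12,13,14,15,16,17,18,19,20,21,22,23,24,25,26,27,28,29,30,31}
step 8: r2 <- (max(8, r2) * min(4, element)) {0,1}
step 9: r2 <- ((element % 4) % 4)    {2,3,4,5,6,7,8,9,10,11,12,13,14,15,16,17,18,19,20,21,22,23,24,25,26,27,28,29,30,31}
step 10: r0 <- ((-9 + r0) * element)  {2,3,4,5,6,7,8,9,10,11,12,13,14,15,16,17,18,19,20,21,22,23,24,25,26,27,28,29,30,31}
step 11: r2 <- -9                     {0,1,2,3,4,5,6,7,8,9,10,11,12,13,14,15,16,17,18,19,20,21,22,23,24,25,26,27,28,29,30,31}
step 12: r0 <- 0                      {0,1,2,3,4,5,6,7,8,9,10,11,12,13,14,15,16,17,18,19,20,21,22,23,24,25,26,27,28,29,30,31}
step 13: eval (r0 < (2 + (element // 3))) {0,1,2,3,4,5,6,7,8,9,10,11,12,13,14,15,16,17,18,19,20,21,22,23,24,25,26,27,28,29,30,31}
step 14: r3 <- (-1 % -3)              {0,1,2,3,4,5,6,7,8,9,10,11,12,13,14,15,16,17,18,19,20,21,22,23,24,25,26,27,28,29,30,31}
step 15: r0 <- (r0 + 3)               {0,1,2,3,4,5,6,7,8,9,10,11,12,13,14,15,16,17,18,19,20,21,22,23,24,25,26,27,28,29,30,31}
step 16: eval (r0 < (2 + (element // 3))) {0,1,2,3,4,5,6,7,8,9,10,11,12,13,14,15,16,17,18,19,20,21,22,23,24,25,26,27,28,29,30,31}
step 17: r3 <- (-1 % -3)              {6,7,8,9,10,11,12,13,14,15,16,17,18,19,20,21,22,23,24,25,26,27,28,29,30,31}
step 18: r0 <- (r0 + 3)               {6,7,8,9,10,11,12,13,14,15,16,17,18,19,20,21,22,23,24,25,26,27,28,29,30,31}
step 19: eval (r0 < (2 + (element // 3))) {6,7,8,9,10,11,12,13,14,15,16,17,18,19,20,21,22,23,24,25,26,27,28,29,30,31}
step 20: r3 <- (-1 % -3)              {15,16,17,18,19,20,21,22,23,24,25,26,27,28,29,30,31}
step 21: r0 <- (r0 + 3)               {15,16,17,18,19,20,21,22,23,24,25,26,27,28,29,30,31}
step 22: eval (r0 < (2 + (element // 3))) {15,16,17,18,19,20,21,22,23,24,25,26,27,28,29,30,31}
step 23: r3 <- (-1 % -3)              {24,25,26,27,28,29,30,31}
step 24: r0 <- (r0 + 3)               {24,25,26,27,28,29,30,31}
step 25: eval (r0 < (2 + (element // 3))) {24,25,26,27,28,29,30,31}
step 26: r0 <- r3                     {0,1,2,3,4,5,6,7,8,9,10,11,12,13,14,15,16,17,18,19,20,21,22,23,24,25,26,27,28,29,30,31}
step 27: r3 <- min(2, (-2 + 6))       {0,1,2,3,4,5,6,7,8,9,10,11,12,13,14,15,16,17,18,19,20,21,22,23,24,25,26,27,28,29,30,31}

Answer: 28 steps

r3: 2,2,2,2,2,2,2,2,2,2,2,2,2,2,2,2,2,2,2,2,2,2,2,2,2,2,2,2,2,2,2,2
r0: -1,-1,-1,-1,-1,-1,-1,-1,-1,-1,-1,-1,-1,-1,-1,-1,-1,-1,-1,-1,-1,-1,-1,-1,-1,-1,-1,-1,-1,-1,-1,-1
r2: -9,-9,-9,-9,-9,-9,-9,-9,-9,-9,-9,-9,-9,-9,-9,-9,-9,-9,-9,-9,-9,-9,-9,-9,-9,-9,-9,-9,-9,-9,-9,-9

steps = 28; useful = 631; efficiency = 631/896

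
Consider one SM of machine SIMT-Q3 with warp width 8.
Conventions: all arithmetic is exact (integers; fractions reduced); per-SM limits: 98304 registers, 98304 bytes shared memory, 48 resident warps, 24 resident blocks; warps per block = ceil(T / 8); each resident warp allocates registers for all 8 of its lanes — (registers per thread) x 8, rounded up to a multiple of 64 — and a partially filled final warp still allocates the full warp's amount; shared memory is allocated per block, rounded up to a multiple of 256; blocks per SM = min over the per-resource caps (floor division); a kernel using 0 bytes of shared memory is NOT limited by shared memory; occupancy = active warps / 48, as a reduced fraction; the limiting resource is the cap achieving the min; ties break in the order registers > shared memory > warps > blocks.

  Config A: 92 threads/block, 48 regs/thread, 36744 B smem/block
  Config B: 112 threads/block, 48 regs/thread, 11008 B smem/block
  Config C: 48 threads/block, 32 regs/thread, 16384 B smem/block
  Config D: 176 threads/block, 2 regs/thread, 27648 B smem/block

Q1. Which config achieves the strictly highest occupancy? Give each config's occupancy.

occupancies: A 1/2, B 7/8, C 3/4, D 11/12

Answer: D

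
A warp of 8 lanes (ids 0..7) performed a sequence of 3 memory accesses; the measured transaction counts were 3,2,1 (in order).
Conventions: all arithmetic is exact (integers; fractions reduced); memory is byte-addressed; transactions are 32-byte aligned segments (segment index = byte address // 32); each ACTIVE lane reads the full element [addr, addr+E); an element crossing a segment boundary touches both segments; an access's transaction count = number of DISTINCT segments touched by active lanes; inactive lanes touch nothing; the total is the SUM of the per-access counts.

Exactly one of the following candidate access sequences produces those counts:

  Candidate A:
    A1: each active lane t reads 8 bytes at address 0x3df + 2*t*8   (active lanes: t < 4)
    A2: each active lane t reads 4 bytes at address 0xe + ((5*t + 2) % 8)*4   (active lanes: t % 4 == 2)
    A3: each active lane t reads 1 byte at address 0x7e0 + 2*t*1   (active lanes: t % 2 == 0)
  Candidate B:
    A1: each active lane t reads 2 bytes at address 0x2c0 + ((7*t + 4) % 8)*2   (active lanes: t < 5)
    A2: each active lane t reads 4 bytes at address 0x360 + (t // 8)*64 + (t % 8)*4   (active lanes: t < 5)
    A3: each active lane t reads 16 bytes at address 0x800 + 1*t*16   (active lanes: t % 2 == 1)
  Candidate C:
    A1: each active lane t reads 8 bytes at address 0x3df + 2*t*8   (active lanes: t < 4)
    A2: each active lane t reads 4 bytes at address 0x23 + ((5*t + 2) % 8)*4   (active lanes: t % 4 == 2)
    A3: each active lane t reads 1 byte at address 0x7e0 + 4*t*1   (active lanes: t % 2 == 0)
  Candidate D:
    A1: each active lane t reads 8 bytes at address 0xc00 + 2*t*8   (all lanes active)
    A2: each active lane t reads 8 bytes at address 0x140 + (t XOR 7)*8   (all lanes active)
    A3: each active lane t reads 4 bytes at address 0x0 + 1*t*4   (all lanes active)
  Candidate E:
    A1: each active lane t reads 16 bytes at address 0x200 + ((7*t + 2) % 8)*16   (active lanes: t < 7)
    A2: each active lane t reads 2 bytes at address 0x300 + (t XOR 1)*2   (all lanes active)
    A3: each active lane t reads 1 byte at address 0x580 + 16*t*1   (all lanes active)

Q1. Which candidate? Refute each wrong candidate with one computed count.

B: A1 gives 1 transaction, not 3
C: A2 gives 1 transaction, not 2
D: A1 gives 4 transactions, not 3
E: A1 gives 4 transactions, not 3
A: all counts match (3,2,1)

Answer: A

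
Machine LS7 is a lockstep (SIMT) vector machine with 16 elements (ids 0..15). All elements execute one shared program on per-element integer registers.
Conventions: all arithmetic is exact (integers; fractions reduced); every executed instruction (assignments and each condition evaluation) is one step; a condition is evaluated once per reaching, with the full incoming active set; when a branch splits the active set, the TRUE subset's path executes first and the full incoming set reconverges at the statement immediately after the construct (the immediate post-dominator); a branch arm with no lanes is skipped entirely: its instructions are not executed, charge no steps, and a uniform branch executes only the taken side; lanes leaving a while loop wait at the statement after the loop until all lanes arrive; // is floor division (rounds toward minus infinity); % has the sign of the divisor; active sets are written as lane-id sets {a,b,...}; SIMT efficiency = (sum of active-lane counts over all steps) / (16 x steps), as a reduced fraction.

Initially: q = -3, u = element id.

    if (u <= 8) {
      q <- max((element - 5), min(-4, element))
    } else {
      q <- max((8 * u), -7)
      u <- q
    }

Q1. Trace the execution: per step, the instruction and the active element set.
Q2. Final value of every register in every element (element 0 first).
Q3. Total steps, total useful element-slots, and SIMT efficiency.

step 0: eval (u <= 8)                {0,1,2,3,4,5,6,7,8,9,10,11,12,13,14,15}
step 1: q <- max((element - 5), min(-4, element)) {0,1,2,3,4,5,6,7,8}
step 2: q <- max((8 * u), -7)        {9,10,11,12,13,14,15}
step 3: u <- q                       {9,10,11,12,13,14,15}

Answer: 4 steps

q: -4,-4,-3,-2,-1,0,1,2,3,72,80,88,96,104,112,120
u: 0,1,2,3,4,5,6,7,8,72,80,88,96,104,112,120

steps = 4; useful = 39; efficiency = 39/64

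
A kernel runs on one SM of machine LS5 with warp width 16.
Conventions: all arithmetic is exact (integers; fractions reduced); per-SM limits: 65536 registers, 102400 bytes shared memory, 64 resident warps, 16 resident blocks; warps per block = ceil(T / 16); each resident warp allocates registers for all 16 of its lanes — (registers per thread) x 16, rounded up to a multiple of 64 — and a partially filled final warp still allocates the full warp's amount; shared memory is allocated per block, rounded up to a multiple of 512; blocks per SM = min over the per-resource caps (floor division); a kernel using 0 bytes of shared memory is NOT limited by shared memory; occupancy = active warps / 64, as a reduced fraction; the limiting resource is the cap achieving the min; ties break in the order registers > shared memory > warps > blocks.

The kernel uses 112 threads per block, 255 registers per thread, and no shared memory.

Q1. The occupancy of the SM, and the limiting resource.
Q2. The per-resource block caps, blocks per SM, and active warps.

Answer: occupancy 7/32, limited by registers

registers: 2 blocks
shared memory: no limit (kernel uses none)
warps: 9 blocks
blocks: 16 blocks

Answer: 2 blocks, 14 active warps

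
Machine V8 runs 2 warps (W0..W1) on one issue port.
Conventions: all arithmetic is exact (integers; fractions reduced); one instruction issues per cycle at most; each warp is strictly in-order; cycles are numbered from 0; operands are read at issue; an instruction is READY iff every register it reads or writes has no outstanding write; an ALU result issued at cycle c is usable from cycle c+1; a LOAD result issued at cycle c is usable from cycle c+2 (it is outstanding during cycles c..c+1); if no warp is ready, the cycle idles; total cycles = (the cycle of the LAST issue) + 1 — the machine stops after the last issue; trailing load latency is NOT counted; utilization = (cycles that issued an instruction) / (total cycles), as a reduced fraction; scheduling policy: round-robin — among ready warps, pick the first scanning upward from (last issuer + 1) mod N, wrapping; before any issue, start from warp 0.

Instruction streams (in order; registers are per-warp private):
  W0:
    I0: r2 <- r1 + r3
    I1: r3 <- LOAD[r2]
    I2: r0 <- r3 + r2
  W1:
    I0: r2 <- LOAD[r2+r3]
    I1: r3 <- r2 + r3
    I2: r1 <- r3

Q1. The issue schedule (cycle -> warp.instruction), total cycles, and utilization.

cycle 0: W0.I0
cycle 1: W1.I0
cycle 2: W0.I1
cycle 3: W1.I1
cycle 4: W0.I2
cycle 5: W1.I2

Answer: 6 cycles, utilization 1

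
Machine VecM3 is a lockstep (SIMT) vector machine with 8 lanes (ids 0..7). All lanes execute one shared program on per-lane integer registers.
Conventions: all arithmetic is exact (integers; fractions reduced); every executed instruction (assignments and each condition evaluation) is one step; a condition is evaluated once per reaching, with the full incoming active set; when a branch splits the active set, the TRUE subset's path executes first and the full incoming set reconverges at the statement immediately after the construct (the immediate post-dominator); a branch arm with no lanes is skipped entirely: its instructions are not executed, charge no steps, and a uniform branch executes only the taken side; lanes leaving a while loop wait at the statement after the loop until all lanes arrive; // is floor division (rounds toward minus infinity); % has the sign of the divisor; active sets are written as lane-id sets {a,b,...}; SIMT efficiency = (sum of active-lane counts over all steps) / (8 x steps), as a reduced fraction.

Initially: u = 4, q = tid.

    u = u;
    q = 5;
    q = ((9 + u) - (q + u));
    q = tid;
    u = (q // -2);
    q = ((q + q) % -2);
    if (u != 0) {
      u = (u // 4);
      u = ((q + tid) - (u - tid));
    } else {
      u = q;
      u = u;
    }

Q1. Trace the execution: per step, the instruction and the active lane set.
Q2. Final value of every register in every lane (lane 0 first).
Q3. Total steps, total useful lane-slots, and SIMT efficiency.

step 0: u <- u                       {0,1,2,3,4,5,6,7}
step 1: q <- 5                       {0,1,2,3,4,5,6,7}
step 2: q <- ((9 + u) - (q + u))     {0,1,2,3,4,5,6,7}
step 3: q <- tid                     {0,1,2,3,4,5,6,7}
step 4: u <- (q // -2)               {0,1,2,3,4,5,6,7}
step 5: q <- ((q + q) % -2)          {0,1,2,3,4,5,6,7}
step 6: eval (u != 0)                {0,1,2,3,4,5,6,7}
step 7: u <- (u // 4)                {1,2,3,4,5,6,7}
step 8: u <- ((q + tid) - (u - tid)) {1,2,3,4,5,6,7}
step 9: u <- q                       {0}
step 10: u <- u                       {0}

Answer: 11 steps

u: 0,3,5,7,9,11,13,15
q: 0,0,0,0,0,0,0,0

steps = 11; useful = 72; efficiency = 72/88 = 9/11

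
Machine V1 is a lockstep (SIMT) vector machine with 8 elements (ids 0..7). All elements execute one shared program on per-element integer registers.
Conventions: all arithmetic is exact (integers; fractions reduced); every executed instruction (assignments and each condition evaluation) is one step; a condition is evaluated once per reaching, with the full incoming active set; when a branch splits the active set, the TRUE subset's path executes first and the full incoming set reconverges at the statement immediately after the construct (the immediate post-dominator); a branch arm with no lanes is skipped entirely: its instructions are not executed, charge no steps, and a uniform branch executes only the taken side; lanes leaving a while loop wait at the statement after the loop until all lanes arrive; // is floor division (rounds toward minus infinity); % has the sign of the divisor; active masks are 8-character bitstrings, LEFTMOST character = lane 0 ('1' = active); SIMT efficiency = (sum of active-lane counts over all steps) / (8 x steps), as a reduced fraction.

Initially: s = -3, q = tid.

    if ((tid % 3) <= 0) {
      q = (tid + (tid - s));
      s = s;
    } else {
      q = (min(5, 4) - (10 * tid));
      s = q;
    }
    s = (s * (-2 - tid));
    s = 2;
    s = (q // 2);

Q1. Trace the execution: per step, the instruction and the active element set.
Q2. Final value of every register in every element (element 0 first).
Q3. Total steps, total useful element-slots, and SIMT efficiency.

step 0: eval ((tid % 3) <= 0)        11111111
step 1: q <- (tid + (tid - s))       10010010
step 2: s <- s                       10010010
step 3: q <- (min(5, 4) - (10 * tid)) 01101101
step 4: s <- q                       01101101
step 5: s <- (s * (-2 - tid))        11111111
step 6: s <- 2                       11111111
step 7: s <- (q // 2)                11111111

Answer: 8 steps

s: 1,-3,-8,4,-18,-23,7,-33
q: 3,-6,-16,9,-36,-46,15,-66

steps = 8; useful = 48; efficiency = 48/64 = 3/4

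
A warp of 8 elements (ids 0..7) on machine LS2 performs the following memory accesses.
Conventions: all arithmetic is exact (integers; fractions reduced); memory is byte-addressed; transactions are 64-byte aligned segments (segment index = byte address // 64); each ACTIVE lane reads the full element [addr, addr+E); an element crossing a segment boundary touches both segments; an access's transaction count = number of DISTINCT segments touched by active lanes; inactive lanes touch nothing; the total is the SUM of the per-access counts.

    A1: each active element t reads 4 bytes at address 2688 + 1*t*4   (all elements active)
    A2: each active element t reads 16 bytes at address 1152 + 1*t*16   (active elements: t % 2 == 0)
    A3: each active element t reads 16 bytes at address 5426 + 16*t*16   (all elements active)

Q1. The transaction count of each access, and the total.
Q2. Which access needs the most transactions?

A1: 1 transaction
A2: 2 transactions
A3: 16 transactions

Answer: 1,2,16; total 19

Answer: A3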